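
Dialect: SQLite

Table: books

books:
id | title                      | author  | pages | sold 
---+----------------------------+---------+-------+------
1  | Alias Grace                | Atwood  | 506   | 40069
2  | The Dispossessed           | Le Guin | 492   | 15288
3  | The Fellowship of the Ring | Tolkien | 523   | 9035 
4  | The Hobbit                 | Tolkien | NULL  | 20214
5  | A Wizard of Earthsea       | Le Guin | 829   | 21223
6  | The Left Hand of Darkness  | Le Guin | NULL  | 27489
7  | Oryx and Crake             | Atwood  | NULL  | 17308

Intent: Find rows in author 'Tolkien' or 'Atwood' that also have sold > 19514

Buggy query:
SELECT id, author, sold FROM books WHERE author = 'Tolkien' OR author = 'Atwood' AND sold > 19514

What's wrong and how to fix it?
Bug: AND binds tighter than OR, so this parses as author = 'Tolkien' OR (author = 'Atwood' AND sold > 19514)

Fix: Group the OR with parentheses (or use IN), then AND the threshold

Corrected query:
SELECT id, author, sold FROM books WHERE (author = 'Tolkien' OR author = 'Atwood') AND sold > 19514

Result:
id | author  | sold 
---+---------+------
1  | Atwood  | 40069
4  | Tolkien | 20214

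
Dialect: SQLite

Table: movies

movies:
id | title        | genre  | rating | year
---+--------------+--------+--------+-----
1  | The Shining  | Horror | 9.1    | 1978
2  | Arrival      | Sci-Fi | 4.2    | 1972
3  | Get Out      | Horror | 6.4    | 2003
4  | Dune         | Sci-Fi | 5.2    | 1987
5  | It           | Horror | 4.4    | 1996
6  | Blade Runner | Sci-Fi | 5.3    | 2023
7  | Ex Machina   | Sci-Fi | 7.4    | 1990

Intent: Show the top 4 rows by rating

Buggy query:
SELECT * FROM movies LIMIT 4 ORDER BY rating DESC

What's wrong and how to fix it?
Bug: LIMIT must come after ORDER BY

Fix: Swap the clauses: ORDER BY first, then LIMIT

Corrected query:
SELECT * FROM movies ORDER BY rating DESC LIMIT 4

Result:
id | title        | genre  | rating | year
---+--------------+--------+--------+-----
1  | The Shining  | Horror | 9.1    | 1978
7  | Ex Machina   | Sci-Fi | 7.4    | 1990
3  | Get Out      | Horror | 6.4    | 2003
6  | Blade Runner | Sci-Fi | 5.3    | 2023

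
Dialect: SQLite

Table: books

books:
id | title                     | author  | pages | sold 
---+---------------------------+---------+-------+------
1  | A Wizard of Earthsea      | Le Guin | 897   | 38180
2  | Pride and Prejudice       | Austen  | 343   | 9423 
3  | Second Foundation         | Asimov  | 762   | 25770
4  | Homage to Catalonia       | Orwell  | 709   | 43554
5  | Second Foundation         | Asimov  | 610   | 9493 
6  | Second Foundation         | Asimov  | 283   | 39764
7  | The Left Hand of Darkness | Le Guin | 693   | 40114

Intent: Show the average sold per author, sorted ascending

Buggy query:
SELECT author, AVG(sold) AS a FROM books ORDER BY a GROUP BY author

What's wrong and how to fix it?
Bug: ORDER BY appears before GROUP BY; SQL clause order requires GROUP BY first

Fix: Reorder: SELECT … FROM … GROUP BY … ORDER BY …

Corrected query:
SELECT author, AVG(sold) AS a FROM books GROUP BY author ORDER BY a

Result:
author  | a    
--------+------
Austen  | 9423 
Asimov  | 25009
Le Guin | 39147
Orwell  | 43554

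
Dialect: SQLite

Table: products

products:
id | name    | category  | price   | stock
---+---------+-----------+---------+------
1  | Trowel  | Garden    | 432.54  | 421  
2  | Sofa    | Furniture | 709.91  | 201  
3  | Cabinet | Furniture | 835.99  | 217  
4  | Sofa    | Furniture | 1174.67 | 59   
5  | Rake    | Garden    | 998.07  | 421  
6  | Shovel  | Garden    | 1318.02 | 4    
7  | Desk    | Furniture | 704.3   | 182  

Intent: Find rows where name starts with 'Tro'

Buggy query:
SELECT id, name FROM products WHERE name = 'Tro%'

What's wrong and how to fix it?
Bug: Wildcards only work with LIKE; '=' treats '%' as a literal character

Fix: Replace '=' with LIKE so 'Tro%' is treated as a pattern

Corrected query:
SELECT id, name FROM products WHERE name LIKE 'Tro%'

Result:
id | name  
---+-------
1  | Trowel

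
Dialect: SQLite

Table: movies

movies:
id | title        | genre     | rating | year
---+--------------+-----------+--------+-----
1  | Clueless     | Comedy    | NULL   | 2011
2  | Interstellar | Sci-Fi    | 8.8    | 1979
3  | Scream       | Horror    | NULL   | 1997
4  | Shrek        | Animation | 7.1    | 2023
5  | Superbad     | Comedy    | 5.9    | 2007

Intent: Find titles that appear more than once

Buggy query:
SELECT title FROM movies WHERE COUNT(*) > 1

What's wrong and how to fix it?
Bug: WHERE can't reference COUNT(*); aggregates are computed after WHERE

Fix: GROUP BY title, then filter groups with HAVING COUNT(*) > 1

Corrected query:
SELECT title FROM movies GROUP BY title HAVING COUNT(*) > 1

Result:
(no rows)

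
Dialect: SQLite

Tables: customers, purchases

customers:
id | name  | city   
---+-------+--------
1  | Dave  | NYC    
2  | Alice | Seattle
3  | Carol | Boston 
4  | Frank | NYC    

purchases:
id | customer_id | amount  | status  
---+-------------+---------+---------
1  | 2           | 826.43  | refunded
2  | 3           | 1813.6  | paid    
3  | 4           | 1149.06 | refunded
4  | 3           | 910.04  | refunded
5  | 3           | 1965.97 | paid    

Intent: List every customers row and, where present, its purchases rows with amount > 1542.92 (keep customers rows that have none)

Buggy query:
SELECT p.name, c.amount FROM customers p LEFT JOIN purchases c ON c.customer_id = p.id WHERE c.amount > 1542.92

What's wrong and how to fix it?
Bug: A WHERE condition on the right-hand table after LEFT JOIN drops unmatched parents

Fix: Put 'c.amount > 1542.92' in the JOIN's ON clause instead of WHERE

Corrected query:
SELECT p.name, c.amount FROM customers p LEFT JOIN purchases c ON c.customer_id = p.id AND c.amount > 1542.92

Result:
name  | amount 
------+--------
Dave  | NULL   
Alice | NULL   
Carol | 1813.6 
Carol | 1965.97
Frank | NULL   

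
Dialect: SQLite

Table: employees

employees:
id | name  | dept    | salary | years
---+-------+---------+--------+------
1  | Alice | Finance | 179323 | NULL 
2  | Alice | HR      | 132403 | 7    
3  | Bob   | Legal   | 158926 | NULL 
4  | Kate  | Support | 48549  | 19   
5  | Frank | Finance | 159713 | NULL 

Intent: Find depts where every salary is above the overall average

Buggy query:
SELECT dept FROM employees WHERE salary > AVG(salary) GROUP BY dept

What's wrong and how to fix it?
Bug: WHERE evaluates per row before aggregation, so AVG() is unavailable

Fix: Compute the overall average in a scalar subquery and compare each group's MIN against it in HAVING

Corrected query:
SELECT dept FROM employees GROUP BY dept HAVING MIN(salary) > (SELECT AVG(salary) FROM employees)

Result:
dept   
-------
Finance
Legal  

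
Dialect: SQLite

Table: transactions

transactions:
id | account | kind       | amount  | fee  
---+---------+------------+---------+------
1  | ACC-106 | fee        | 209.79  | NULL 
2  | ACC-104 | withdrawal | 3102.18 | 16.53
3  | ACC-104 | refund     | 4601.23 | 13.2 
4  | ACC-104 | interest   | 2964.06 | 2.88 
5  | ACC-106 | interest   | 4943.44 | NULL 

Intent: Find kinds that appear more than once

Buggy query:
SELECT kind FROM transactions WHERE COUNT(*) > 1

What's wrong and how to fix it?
Bug: COUNT(*) is an aggregate and cannot be used in WHERE

Fix: GROUP BY kind, then filter groups with HAVING COUNT(*) > 1

Corrected query:
SELECT kind FROM transactions GROUP BY kind HAVING COUNT(*) > 1

Result:
kind    
--------
interest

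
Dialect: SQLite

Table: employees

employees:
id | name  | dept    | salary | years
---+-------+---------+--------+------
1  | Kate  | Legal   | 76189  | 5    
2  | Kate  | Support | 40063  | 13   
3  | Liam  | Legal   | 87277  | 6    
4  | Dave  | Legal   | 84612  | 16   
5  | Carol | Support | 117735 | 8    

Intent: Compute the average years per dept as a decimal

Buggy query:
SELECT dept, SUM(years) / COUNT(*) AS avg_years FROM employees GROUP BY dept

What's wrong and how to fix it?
Bug: SUM(years) and COUNT(*) are both integers; the division truncates the fractional part

Fix: Cast one side to REAL so the division keeps the fractional part

Corrected query:
SELECT dept, SUM(years) * 1.0 / COUNT(*) AS avg_years FROM employees GROUP BY dept

Result:
dept    | avg_years
--------+----------
Legal   | 9        
Support | 10.5     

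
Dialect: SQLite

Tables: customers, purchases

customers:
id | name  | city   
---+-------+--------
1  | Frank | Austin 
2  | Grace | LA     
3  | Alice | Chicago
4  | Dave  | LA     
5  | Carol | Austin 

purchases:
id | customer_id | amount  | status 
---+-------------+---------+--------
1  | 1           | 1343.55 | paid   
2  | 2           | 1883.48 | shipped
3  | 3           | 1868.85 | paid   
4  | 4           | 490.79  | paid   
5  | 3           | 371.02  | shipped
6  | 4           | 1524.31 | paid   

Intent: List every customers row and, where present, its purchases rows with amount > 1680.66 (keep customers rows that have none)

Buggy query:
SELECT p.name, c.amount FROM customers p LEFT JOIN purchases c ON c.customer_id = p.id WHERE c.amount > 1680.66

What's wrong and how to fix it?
Bug: A WHERE condition on the right-hand table after LEFT JOIN drops unmatched parents

Fix: Move the right-table condition into the ON clause so unmatched parents are kept

Corrected query:
SELECT p.name, c.amount FROM customers p LEFT JOIN purchases c ON c.customer_id = p.id AND c.amount > 1680.66

Result:
name  | amount 
------+--------
Frank | NULL   
Grace | 1883.48
Alice | 1868.85
Dave  | NULL   
Carol | NULL   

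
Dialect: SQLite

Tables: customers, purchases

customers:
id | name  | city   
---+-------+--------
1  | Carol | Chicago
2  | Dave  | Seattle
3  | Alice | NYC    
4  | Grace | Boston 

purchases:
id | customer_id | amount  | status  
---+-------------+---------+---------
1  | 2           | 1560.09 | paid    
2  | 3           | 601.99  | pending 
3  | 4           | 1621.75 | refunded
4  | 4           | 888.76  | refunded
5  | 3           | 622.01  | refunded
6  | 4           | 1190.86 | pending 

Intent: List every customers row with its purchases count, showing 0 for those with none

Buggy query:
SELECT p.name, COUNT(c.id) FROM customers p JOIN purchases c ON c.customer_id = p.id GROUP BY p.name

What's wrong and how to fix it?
Bug: An inner join excludes parents with zero children

Fix: Switch to LEFT JOIN to retain unmatched parent rows

Corrected query:
SELECT p.name, COUNT(c.id) FROM customers p LEFT JOIN purchases c ON c.customer_id = p.id GROUP BY p.name

Result:
name  | COUNT(c.id)
------+------------
Alice | 2          
Carol | 0          
Dave  | 1          
Grace | 3          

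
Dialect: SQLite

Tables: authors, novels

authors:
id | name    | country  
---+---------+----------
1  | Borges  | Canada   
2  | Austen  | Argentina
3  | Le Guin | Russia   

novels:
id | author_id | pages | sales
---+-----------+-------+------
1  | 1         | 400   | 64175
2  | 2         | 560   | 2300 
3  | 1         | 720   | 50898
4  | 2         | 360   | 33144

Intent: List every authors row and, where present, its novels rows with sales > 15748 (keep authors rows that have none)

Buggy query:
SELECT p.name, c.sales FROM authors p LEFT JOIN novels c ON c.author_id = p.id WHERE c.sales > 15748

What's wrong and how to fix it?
Bug: A WHERE condition on the right-hand table after LEFT JOIN drops unmatched parents

Fix: Put 'c.sales > 15748' in the JOIN's ON clause instead of WHERE

Corrected query:
SELECT p.name, c.sales FROM authors p LEFT JOIN novels c ON c.author_id = p.id AND c.sales > 15748

Result:
name    | sales
--------+------
Borges  | 50898
Borges  | 64175
Austen  | 33144
Le Guin | NULL 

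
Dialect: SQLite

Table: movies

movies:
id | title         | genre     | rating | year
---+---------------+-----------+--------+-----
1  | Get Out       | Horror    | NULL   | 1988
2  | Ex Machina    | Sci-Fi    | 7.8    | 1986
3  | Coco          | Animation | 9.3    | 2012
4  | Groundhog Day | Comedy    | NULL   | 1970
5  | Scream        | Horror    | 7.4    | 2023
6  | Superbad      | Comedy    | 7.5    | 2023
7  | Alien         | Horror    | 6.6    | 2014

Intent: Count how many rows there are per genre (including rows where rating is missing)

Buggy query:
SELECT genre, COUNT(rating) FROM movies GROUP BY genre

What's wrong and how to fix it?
Bug: COUNT(rating) skips NULLs, so groups with missing rating are undercounted

Fix: Replace COUNT(rating) with COUNT(*)

Corrected query:
SELECT genre, COUNT(*) FROM movies GROUP BY genre

Result:
genre     | COUNT(*)
----------+---------
Animation | 1       
Comedy    | 2       
Horror    | 3       
Sci-Fi    | 1       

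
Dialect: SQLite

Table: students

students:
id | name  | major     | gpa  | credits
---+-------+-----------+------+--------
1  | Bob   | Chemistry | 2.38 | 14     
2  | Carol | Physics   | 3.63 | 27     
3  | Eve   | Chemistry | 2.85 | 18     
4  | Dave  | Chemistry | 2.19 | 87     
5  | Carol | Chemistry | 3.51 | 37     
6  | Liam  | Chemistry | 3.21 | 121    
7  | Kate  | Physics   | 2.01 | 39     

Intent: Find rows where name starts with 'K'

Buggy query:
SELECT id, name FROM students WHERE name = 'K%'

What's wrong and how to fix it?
Bug: Wildcards only work with LIKE; '=' treats '%' as a literal character

Fix: Use LIKE for wildcard pattern matching

Corrected query:
SELECT id, name FROM students WHERE name LIKE 'K%'

Result:
id | name
---+-----
7  | Kate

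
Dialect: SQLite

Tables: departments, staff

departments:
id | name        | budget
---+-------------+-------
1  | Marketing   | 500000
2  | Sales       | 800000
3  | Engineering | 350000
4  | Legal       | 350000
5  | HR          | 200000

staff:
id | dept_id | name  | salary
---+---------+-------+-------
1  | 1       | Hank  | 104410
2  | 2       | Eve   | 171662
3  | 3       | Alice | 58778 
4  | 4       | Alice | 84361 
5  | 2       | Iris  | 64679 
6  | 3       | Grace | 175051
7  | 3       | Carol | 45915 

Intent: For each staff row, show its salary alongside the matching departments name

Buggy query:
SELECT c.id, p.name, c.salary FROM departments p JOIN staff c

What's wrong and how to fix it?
Bug: JOIN with no ON clause produces a cartesian product; every staff row pairs with every departments row

Fix: Specify the join condition linking the foreign key to the parent id

Corrected query:
SELECT c.id, p.name, c.salary FROM departments p JOIN staff c ON c.dept_id = p.id

Result:
id | name        | salary
---+-------------+-------
1  | Marketing   | 104410
2  | Sales       | 171662
3  | Engineering | 58778 
4  | Legal       | 84361 
5  | Sales       | 64679 
6  | Engineering | 175051
7  | Engineering | 45915 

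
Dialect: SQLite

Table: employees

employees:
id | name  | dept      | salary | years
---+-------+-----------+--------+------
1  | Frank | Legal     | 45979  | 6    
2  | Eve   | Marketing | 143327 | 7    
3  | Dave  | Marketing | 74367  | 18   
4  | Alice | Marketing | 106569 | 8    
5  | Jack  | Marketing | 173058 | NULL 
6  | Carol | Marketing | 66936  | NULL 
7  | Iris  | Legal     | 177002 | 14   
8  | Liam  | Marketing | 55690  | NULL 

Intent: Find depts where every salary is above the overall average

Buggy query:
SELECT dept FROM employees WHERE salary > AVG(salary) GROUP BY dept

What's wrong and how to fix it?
Bug: AVG() is an aggregate; it can't sit directly in WHERE

Fix: Compute the overall average in a scalar subquery and compare each group's MIN against it in HAVING

Corrected query:
SELECT dept FROM employees GROUP BY dept HAVING MIN(salary) > (SELECT AVG(salary) FROM employees)

Result:
(no rows)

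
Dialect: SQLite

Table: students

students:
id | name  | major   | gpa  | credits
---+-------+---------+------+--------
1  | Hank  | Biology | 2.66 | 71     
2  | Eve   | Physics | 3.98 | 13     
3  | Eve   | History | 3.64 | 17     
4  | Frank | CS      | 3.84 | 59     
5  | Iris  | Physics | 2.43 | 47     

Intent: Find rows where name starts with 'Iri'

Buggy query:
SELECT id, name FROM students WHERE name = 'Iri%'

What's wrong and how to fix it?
Bug: Wildcards only work with LIKE; '=' treats '%' as a literal character

Fix: Replace '=' with LIKE so 'Iri%' is treated as a pattern

Corrected query:
SELECT id, name FROM students WHERE name LIKE 'Iri%'

Result:
id | name
---+-----
5  | Iris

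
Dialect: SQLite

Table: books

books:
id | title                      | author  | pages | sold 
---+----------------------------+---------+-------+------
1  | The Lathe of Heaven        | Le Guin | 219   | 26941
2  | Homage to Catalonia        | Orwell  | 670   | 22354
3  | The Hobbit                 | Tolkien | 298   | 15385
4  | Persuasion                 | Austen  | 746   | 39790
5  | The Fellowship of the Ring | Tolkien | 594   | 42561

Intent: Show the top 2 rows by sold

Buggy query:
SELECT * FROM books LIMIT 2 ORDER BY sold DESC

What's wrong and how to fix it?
Bug: LIMIT must come after ORDER BY

Fix: Swap the clauses: ORDER BY first, then LIMIT

Corrected query:
SELECT * FROM books ORDER BY sold DESC LIMIT 2

Result:
id | title                      | author  | pages | sold 
---+----------------------------+---------+-------+------
5  | The Fellowship of the Ring | Tolkien | 594   | 42561
4  | Persuasion                 | Austen  | 746   | 39790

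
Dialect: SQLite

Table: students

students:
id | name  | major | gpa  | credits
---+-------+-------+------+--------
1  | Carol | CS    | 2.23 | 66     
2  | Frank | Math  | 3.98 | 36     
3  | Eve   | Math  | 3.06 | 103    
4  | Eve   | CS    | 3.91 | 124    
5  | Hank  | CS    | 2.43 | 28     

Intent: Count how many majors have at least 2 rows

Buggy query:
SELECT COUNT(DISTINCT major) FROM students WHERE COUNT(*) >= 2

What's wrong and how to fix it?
Bug: COUNT(*) cannot appear in WHERE; the per-group count doesn't exist yet

Fix: Group first with HAVING COUNT(*) >= 2, then COUNT the resulting groups

Corrected query:
SELECT COUNT(*) FROM (SELECT major FROM students GROUP BY major HAVING COUNT(*) >= 2)

Result:
COUNT(*)
--------
2       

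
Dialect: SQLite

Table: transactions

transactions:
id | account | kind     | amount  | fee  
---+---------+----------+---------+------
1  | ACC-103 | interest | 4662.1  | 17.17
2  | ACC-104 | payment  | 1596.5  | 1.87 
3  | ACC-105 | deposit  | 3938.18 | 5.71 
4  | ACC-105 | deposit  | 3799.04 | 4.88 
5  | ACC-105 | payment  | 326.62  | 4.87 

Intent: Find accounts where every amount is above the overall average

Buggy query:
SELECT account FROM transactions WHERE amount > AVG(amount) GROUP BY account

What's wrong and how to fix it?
Bug: WHERE evaluates per row before aggregation, so AVG() is unavailable

Fix: Use a subquery for AVG and a HAVING MIN(...) filter so the condition holds for every row in the group

Corrected query:
SELECT account FROM transactions GROUP BY account HAVING MIN(amount) > (SELECT AVG(amount) FROM transactions)

Result:
account
-------
ACC-103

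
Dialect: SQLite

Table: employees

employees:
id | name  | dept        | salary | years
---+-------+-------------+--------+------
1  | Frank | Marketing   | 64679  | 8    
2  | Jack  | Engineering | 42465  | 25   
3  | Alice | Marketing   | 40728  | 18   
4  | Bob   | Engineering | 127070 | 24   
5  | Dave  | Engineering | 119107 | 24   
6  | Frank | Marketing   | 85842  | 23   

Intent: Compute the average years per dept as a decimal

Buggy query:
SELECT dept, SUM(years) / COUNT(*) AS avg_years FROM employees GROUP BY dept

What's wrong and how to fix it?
Bug: Both operands are integers, so '/' performs integer division and truncates

Fix: Cast one side to REAL so the division keeps the fractional part

Corrected query:
SELECT dept, SUM(years) * 1.0 / COUNT(*) AS avg_years FROM employees GROUP BY dept

Result:
dept        | avg_years
------------+----------
Engineering | 24.333333
Marketing   | 16.333333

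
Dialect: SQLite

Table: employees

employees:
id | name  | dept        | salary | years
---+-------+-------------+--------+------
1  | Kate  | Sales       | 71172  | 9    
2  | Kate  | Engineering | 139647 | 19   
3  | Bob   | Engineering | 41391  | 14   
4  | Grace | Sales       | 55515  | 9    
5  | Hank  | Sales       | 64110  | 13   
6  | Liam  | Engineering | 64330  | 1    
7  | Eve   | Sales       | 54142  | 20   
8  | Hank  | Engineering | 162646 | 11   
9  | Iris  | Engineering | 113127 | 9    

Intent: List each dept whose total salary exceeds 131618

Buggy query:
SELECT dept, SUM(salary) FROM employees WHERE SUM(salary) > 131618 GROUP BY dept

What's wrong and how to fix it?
Bug: Aggregate functions cannot appear in a WHERE clause

Fix: Use HAVING (which filters groups after aggregation) instead of WHERE

Corrected query:
SELECT dept, SUM(salary) FROM employees GROUP BY dept HAVING SUM(salary) > 131618

Result:
dept        | SUM(salary)
------------+------------
Engineering | 521141     
Sales       | 244939     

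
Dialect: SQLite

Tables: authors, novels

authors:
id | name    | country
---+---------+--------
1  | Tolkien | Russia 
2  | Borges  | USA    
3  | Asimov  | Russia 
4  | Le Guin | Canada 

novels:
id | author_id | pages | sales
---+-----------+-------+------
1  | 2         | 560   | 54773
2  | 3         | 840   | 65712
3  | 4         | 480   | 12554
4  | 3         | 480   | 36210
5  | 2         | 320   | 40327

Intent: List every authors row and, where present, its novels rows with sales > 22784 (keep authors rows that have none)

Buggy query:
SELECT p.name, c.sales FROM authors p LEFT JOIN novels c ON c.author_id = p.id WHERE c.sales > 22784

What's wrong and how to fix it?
Bug: A WHERE condition on the right-hand table after LEFT JOIN drops unmatched parents

Fix: Put 'c.sales > 22784' in the JOIN's ON clause instead of WHERE

Corrected query:
SELECT p.name, c.sales FROM authors p LEFT JOIN novels c ON c.author_id = p.id AND c.sales > 22784

Result:
name    | sales
--------+------
Tolkien | NULL 
Borges  | 40327
Borges  | 54773
Asimov  | 36210
Asimov  | 65712
Le Guin | NULL 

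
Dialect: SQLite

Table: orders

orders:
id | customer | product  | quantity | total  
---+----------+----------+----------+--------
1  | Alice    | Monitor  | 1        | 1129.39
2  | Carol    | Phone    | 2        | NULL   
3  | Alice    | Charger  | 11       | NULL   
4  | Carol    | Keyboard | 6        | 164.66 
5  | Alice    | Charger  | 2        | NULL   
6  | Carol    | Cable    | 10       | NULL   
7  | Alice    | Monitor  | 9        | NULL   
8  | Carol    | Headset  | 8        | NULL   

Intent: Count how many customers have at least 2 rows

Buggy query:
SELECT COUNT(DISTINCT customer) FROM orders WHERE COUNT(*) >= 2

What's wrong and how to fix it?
Bug: COUNT(*) cannot appear in WHERE; the per-group count doesn't exist yet

Fix: Group first with HAVING COUNT(*) >= 2, then COUNT the resulting groups

Corrected query:
SELECT COUNT(*) FROM (SELECT customer FROM orders GROUP BY customer HAVING COUNT(*) >= 2)

Result:
COUNT(*)
--------
2       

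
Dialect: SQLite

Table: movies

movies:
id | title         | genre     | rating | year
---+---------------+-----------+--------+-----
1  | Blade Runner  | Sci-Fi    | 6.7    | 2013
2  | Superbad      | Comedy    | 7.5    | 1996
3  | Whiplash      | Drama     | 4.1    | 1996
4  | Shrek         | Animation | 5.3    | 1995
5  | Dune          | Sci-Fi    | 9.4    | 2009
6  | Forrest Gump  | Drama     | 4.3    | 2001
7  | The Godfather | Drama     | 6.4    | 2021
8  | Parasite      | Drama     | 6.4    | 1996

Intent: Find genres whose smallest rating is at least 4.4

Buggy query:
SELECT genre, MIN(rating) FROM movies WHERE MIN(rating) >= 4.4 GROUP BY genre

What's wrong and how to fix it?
Bug: MIN() in WHERE is a misuse of aggregate

Fix: Replace WHERE with HAVING after the GROUP BY

Corrected query:
SELECT genre, MIN(rating) FROM movies GROUP BY genre HAVING MIN(rating) >= 4.4

Result:
genre     | MIN(rating)
----------+------------
Animation | 5.3        
Comedy    | 7.5        
Sci-Fi    | 6.7        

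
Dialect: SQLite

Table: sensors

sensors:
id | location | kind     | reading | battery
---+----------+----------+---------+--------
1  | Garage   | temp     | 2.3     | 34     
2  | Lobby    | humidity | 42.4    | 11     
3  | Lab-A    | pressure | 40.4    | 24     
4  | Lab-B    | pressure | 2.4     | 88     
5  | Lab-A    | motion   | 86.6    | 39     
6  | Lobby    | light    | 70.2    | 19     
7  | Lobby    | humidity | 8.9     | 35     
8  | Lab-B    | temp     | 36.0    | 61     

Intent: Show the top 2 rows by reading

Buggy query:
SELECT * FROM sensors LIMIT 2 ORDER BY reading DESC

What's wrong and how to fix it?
Bug: ORDER BY cannot follow LIMIT; LIMIT is the final clause

Fix: Swap the clauses: ORDER BY first, then LIMIT

Corrected query:
SELECT * FROM sensors ORDER BY reading DESC LIMIT 2

Result:
id | location | kind   | reading | battery
---+----------+--------+---------+--------
5  | Lab-A    | motion | 86.6    | 39     
6  | Lobby    | light  | 70.2    | 19     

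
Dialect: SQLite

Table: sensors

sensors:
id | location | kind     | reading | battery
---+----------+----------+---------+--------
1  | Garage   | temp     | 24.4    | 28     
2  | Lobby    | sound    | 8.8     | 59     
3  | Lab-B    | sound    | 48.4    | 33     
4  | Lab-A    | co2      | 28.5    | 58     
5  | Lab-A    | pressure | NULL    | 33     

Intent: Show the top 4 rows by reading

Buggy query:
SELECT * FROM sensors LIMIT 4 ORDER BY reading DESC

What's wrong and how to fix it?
Bug: ORDER BY cannot follow LIMIT; LIMIT is the final clause

Fix: Swap the clauses: ORDER BY first, then LIMIT

Corrected query:
SELECT * FROM sensors ORDER BY reading DESC LIMIT 4

Result:
id | location | kind  | reading | battery
---+----------+-------+---------+--------
3  | Lab-B    | sound | 48.4    | 33     
4  | Lab-A    | co2   | 28.5    | 58     
1  | Garage   | temp  | 24.4    | 28     
2  | Lobby    | sound | 8.8     | 59     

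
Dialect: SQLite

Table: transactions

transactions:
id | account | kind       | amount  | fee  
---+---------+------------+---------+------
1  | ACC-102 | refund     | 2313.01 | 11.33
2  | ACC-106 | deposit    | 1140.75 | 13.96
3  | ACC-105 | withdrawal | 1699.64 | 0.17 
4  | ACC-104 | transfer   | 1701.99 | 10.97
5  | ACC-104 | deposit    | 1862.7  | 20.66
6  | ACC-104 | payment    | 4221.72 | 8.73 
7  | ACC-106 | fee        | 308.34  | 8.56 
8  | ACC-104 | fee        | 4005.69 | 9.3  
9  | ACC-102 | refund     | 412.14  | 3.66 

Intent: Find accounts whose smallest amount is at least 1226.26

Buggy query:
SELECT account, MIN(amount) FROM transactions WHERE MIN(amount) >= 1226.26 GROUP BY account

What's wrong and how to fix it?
Bug: Aggregates like MIN are computed per group after WHERE runs

Fix: Replace WHERE with HAVING after the GROUP BY

Corrected query:
SELECT account, MIN(amount) FROM transactions GROUP BY account HAVING MIN(amount) >= 1226.26

Result:
account | MIN(amount)
--------+------------
ACC-104 | 1701.99    
ACC-105 | 1699.64    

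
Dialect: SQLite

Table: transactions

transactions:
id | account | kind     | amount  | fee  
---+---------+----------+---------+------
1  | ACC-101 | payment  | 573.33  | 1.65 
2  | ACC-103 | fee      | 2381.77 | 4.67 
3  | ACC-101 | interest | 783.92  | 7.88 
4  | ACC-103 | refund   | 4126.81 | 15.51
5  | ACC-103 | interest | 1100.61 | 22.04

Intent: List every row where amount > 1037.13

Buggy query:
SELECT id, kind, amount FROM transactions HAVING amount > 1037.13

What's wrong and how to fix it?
Bug: HAVING filters the output of aggregation, but this query has no GROUP BY and no aggregate functions, so SQLite rejects it (HAVING clause on a non-aggregate query); the condition here is per row

Fix: Use WHERE for row-level filtering

Corrected query:
SELECT id, kind, amount FROM transactions WHERE amount > 1037.13

Result:
id | kind     | amount 
---+----------+--------
2  | fee      | 2381.77
4  | refund   | 4126.81
5  | interest | 1100.61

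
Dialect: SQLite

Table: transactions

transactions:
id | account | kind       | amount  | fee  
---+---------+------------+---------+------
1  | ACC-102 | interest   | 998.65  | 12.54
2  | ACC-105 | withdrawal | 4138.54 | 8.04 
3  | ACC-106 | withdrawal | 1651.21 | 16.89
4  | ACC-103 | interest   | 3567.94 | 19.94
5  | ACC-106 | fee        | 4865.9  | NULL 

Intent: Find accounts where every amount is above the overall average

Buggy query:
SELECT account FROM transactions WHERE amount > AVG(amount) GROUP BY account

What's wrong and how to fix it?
Bug: AVG() is an aggregate; it can't sit directly in WHERE

Fix: Use a subquery for AVG and a HAVING MIN(...) filter so the condition holds for every row in the group

Corrected query:
SELECT account FROM transactions GROUP BY account HAVING MIN(amount) > (SELECT AVG(amount) FROM transactions)

Result:
account
-------
ACC-103
ACC-105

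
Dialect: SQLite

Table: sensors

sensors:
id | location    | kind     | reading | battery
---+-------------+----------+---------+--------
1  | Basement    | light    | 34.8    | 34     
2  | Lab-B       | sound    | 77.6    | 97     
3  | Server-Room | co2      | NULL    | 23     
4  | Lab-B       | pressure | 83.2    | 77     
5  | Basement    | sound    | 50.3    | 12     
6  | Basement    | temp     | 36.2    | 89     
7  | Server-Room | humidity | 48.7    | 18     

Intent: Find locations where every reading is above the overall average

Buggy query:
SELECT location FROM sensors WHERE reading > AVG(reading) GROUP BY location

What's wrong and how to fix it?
Bug: WHERE evaluates per row before aggregation, so AVG() is unavailable

Fix: Use a subquery for AVG and a HAVING MIN(...) filter so the condition holds for every row in the group

Corrected query:
SELECT location FROM sensors GROUP BY location HAVING MIN(reading) > (SELECT AVG(reading) FROM sensors)

Result:
location
--------
Lab-B   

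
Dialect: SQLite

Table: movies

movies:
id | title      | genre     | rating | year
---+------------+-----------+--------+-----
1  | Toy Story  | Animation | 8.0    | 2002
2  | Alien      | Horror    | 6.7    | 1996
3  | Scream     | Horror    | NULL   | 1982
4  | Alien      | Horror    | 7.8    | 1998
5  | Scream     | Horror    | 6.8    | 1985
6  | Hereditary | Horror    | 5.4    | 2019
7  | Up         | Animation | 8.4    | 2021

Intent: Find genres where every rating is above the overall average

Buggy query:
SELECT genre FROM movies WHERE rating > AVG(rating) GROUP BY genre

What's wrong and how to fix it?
Bug: AVG() is an aggregate; it can't sit directly in WHERE

Fix: Compute the overall average in a scalar subquery and compare each group's MIN against it in HAVING

Corrected query:
SELECT genre FROM movies GROUP BY genre HAVING MIN(rating) > (SELECT AVG(rating) FROM movies)

Result:
genre    
---------
Animation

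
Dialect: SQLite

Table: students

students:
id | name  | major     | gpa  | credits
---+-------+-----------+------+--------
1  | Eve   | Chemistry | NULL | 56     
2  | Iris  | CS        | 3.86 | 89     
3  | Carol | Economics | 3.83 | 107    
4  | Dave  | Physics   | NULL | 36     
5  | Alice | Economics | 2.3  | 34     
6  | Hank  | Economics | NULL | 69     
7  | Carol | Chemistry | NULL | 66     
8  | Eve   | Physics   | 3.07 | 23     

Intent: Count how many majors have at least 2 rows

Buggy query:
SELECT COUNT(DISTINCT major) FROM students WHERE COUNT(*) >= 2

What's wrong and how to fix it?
Bug: WHERE filters individual rows, not groups, so a group-level COUNT is invalid there

Fix: Use a subquery that GROUPs and filters with HAVING, then count its rows

Corrected query:
SELECT COUNT(*) FROM (SELECT major FROM students GROUP BY major HAVING COUNT(*) >= 2)

Result:
COUNT(*)
--------
3       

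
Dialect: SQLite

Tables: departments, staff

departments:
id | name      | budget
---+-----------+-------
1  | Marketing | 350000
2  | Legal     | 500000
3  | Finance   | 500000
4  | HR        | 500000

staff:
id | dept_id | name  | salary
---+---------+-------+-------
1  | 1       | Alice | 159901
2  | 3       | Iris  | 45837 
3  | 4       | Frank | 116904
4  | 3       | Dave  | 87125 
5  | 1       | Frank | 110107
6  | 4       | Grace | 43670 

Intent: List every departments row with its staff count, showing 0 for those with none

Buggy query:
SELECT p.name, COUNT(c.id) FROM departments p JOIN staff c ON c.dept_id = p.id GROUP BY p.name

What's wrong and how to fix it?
Bug: INNER JOIN drops departments rows that have no matching staff rows

Fix: Use LEFT JOIN so parents without children still appear (COUNT(c.id) gives 0)

Corrected query:
SELECT p.name, COUNT(c.id) FROM departments p LEFT JOIN staff c ON c.dept_id = p.id GROUP BY p.name

Result:
name      | COUNT(c.id)
----------+------------
Finance   | 2          
HR        | 2          
Legal     | 0          
Marketing | 2          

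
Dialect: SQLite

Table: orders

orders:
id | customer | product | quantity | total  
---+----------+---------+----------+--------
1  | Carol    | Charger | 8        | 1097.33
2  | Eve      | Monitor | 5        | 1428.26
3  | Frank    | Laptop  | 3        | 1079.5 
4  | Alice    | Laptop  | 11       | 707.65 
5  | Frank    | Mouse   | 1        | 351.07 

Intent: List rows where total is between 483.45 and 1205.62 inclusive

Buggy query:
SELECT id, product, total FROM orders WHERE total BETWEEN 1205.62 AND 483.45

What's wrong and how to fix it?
Bug: BETWEEN expects the lower bound first; with 1205.62 AND 483.45 the range is empty

Fix: Swap the bounds so the smaller value comes first

Corrected query:
SELECT id, product, total FROM orders WHERE total BETWEEN 483.45 AND 1205.62

Result:
id | product | total  
---+---------+--------
1  | Charger | 1097.33
3  | Laptop  | 1079.5 
4  | Laptop  | 707.65 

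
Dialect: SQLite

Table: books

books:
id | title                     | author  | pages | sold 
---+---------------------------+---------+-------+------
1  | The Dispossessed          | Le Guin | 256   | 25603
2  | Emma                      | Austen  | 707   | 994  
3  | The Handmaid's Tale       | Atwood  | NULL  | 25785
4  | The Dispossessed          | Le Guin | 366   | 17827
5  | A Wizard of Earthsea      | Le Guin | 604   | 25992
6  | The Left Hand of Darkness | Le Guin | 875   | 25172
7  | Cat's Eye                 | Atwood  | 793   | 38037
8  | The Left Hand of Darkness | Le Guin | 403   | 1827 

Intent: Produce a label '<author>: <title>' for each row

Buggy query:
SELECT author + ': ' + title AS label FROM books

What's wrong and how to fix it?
Bug: '+' is numeric addition; on text columns SQLite converts them to 0 instead of concatenating

Fix: Replace + with || to concatenate text

Corrected query:
SELECT author || ': ' || title AS label FROM books

Result:
label                             
----------------------------------
Le Guin: The Dispossessed         
Austen: Emma                      
Atwood: The Handmaid's Tale       
Le Guin: The Dispossessed         
Le Guin: A Wizard of Earthsea     
Le Guin: The Left Hand of Darkness
Atwood: Cat's Eye                 
Le Guin: The Left Hand of Darkness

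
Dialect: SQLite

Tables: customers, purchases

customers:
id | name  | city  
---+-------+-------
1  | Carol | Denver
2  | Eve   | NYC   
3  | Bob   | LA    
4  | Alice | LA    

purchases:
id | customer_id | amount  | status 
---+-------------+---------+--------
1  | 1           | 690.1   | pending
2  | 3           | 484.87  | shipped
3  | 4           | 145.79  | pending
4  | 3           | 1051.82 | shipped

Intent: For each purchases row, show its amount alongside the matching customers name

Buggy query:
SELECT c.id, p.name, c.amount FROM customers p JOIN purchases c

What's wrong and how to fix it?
Bug: JOIN with no ON clause produces a cartesian product; every purchases row pairs with every customers row

Fix: Add ON c.customer_id = p.id to the JOIN

Corrected query:
SELECT c.id, p.name, c.amount FROM customers p JOIN purchases c ON c.customer_id = p.id

Result:
id | name  | amount 
---+-------+--------
1  | Carol | 690.1  
2  | Bob   | 484.87 
3  | Alice | 145.79 
4  | Bob   | 1051.82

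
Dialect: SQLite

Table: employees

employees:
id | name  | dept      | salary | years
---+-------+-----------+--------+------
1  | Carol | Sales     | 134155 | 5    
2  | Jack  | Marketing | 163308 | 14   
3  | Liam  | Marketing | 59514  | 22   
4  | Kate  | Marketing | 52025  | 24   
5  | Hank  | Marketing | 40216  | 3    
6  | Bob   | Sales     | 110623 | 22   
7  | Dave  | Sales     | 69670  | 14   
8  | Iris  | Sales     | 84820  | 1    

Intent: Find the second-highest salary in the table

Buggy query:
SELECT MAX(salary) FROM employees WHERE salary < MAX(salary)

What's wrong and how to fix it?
Bug: The inner MAX is an aggregate inside WHERE, which is not allowed

Fix: Put the inner MAX in a scalar subquery

Corrected query:
SELECT MAX(salary) FROM employees WHERE salary < (SELECT MAX(salary) FROM employees)

Result:
MAX(salary)
-----------
134155     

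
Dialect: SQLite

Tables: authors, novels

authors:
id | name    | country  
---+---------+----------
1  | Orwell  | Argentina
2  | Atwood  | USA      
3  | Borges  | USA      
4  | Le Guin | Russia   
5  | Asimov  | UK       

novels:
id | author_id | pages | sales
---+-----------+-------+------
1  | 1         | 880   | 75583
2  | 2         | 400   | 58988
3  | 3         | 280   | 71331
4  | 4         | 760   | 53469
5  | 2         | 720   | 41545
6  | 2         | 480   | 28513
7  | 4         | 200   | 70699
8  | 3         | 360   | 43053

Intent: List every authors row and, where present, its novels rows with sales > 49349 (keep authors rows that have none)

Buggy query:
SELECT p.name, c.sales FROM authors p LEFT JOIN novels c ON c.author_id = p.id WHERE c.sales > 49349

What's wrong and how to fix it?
Bug: A WHERE condition on the right-hand table after LEFT JOIN drops unmatched parents

Fix: Move the right-table condition into the ON clause so unmatched parents are kept

Corrected query:
SELECT p.name, c.sales FROM authors p LEFT JOIN novels c ON c.author_id = p.id AND c.sales > 49349

Result:
name    | sales
--------+------
Orwell  | 75583
Atwood  | 58988
Borges  | 71331
Le Guin | 53469
Le Guin | 70699
Asimov  | NULL 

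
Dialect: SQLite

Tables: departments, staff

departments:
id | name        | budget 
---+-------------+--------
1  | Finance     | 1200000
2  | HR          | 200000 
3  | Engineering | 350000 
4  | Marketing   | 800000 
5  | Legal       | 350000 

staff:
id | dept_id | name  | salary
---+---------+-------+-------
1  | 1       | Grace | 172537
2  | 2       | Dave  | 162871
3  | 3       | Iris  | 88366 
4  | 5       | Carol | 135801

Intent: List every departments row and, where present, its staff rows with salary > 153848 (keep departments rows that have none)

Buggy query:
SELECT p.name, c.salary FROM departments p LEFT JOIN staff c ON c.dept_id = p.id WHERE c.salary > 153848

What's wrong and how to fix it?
Bug: A WHERE condition on the right-hand table after LEFT JOIN drops unmatched parents

Fix: Move the right-table condition into the ON clause so unmatched parents are kept

Corrected query:
SELECT p.name, c.salary FROM departments p LEFT JOIN staff c ON c.dept_id = p.id AND c.salary > 153848

Result:
name        | salary
------------+-------
Finance     | 172537
HR          | 162871
Engineering | NULL  
Marketing   | NULL  
Legal       | NULL  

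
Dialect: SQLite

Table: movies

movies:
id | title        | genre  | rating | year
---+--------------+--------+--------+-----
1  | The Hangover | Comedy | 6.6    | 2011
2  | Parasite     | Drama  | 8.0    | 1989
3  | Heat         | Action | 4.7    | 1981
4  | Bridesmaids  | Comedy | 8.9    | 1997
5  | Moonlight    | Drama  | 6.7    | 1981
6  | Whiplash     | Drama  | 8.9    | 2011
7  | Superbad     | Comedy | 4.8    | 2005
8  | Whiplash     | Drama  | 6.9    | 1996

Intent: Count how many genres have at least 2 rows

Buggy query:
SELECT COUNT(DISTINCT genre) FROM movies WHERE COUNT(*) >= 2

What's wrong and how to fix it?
Bug: WHERE filters individual rows, not groups, so a group-level COUNT is invalid there

Fix: Group first with HAVING COUNT(*) >= 2, then COUNT the resulting groups

Corrected query:
SELECT COUNT(*) FROM (SELECT genre FROM movies GROUP BY genre HAVING COUNT(*) >= 2)

Result:
COUNT(*)
--------
2       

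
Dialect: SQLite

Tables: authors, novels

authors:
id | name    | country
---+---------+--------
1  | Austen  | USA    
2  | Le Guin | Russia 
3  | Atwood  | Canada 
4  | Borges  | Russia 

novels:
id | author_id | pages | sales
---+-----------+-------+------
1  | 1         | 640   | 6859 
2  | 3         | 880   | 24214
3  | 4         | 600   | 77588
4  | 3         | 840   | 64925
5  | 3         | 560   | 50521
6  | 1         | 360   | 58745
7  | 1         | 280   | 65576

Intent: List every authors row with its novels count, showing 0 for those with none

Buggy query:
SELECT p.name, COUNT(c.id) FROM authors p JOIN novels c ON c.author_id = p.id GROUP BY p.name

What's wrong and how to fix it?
Bug: An inner join excludes parents with zero children

Fix: Use LEFT JOIN so parents without children still appear (COUNT(c.id) gives 0)

Corrected query:
SELECT p.name, COUNT(c.id) FROM authors p LEFT JOIN novels c ON c.author_id = p.id GROUP BY p.name

Result:
name    | COUNT(c.id)
--------+------------
Atwood  | 3          
Austen  | 3          
Borges  | 1          
Le Guin | 0          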